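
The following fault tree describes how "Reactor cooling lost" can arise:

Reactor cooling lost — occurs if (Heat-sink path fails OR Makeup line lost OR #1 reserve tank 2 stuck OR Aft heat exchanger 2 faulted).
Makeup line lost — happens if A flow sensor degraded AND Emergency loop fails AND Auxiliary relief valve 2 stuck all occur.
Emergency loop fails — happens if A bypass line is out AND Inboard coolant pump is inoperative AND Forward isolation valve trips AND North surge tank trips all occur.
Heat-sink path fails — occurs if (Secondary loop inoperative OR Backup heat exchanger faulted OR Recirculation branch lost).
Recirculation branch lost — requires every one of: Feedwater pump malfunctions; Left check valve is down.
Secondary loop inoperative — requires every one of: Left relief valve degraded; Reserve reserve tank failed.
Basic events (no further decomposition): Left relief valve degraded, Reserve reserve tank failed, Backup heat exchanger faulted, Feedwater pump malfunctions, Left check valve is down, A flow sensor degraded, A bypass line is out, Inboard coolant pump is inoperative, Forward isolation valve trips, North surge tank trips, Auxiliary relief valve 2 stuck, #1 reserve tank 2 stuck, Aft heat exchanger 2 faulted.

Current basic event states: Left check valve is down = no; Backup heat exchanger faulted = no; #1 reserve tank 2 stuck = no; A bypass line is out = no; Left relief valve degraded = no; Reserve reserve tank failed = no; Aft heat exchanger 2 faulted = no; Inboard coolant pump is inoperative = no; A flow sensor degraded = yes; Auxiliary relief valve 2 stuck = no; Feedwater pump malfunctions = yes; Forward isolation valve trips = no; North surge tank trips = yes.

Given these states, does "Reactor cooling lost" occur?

Secondary loop inoperative [AND]: Left relief valve degraded=not, Reserve reserve tank failed=not → not all inputs occur → does not occur.
Recirculation branch lost [AND]: Feedwater pump malfunctions=occurs, Left check valve is down=not → not all inputs occur → does not occur.
Heat-sink path fails [OR]: Secondary loop inoperative=not, Backup heat exchanger faulted=not, Recirculation branch lost=not → no input occurs → does not occur.
Emergency loop fails [AND]: A bypass line is out=not, Inboard coolant pump is inoperative=not, Forward isolation valve trips=not, North surge tank trips=occurs → not all inputs occur → does not occur.
Makeup line lost [AND]: A flow sensor degraded=occurs, Emergency loop fails=not, Auxiliary relief valve 2 stuck=not → not all inputs occur → does not occur.
Reactor cooling lost [OR]: Heat-sink path fails=not, Makeup line lost=not, #1 reserve tank 2 stuck=not, Aft heat exchanger 2 faulted=not → no input occurs → does not occur.

No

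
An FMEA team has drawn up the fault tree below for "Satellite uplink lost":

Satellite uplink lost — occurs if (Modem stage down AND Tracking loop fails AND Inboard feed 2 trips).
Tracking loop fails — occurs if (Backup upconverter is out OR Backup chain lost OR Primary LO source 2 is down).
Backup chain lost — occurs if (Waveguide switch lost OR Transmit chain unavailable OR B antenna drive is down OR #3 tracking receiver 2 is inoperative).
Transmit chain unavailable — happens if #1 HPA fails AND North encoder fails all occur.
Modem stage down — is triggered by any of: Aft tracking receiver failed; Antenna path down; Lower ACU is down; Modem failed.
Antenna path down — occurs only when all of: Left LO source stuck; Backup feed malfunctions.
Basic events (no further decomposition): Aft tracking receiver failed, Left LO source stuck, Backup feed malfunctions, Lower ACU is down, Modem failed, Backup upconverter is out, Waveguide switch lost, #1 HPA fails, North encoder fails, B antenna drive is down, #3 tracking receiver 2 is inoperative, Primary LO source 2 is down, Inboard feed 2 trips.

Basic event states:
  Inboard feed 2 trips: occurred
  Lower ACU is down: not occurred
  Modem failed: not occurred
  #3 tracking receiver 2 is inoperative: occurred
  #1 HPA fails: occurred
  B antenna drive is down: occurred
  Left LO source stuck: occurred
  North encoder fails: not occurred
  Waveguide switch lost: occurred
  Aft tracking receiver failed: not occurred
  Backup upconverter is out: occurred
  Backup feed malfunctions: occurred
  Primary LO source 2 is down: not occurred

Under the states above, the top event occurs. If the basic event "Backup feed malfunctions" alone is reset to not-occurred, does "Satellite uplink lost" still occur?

Counterfactual: set "Backup feed malfunctions" to not occurred.
Antenna path down [AND]: Left LO source stuck=occurs, Backup feed malfunctions=not → not all inputs occur → does not occur.
Modem stage down [OR]: Aft tracking receiver failed=not, Antenna path down=not, Lower ACU is down=not, Modem failed=not → no input occurs → does not occur.
Transmit chain unavailable [AND]: #1 HPA fails=occurs, North encoder fails=not → not all inputs occur → does not occur.
Backup chain lost [OR]: Waveguide switch lost=occurs, Transmit chain unavailable=not, B antenna drive is down=occurs, #3 tracking receiver 2 is inoperative=occurs → at least one input occurs → occurs.
Tracking loop fails [OR]: Backup upconverter is out=occurs, Backup chain lost=occurs, Primary LO source 2 is down=not → at least one input occurs → occurs.
Satellite uplink lost [AND]: Modem stage down=not, Tracking loop fails=occurs, Inboard feed 2 trips=occurs → not all inputs occur → does not occur.

No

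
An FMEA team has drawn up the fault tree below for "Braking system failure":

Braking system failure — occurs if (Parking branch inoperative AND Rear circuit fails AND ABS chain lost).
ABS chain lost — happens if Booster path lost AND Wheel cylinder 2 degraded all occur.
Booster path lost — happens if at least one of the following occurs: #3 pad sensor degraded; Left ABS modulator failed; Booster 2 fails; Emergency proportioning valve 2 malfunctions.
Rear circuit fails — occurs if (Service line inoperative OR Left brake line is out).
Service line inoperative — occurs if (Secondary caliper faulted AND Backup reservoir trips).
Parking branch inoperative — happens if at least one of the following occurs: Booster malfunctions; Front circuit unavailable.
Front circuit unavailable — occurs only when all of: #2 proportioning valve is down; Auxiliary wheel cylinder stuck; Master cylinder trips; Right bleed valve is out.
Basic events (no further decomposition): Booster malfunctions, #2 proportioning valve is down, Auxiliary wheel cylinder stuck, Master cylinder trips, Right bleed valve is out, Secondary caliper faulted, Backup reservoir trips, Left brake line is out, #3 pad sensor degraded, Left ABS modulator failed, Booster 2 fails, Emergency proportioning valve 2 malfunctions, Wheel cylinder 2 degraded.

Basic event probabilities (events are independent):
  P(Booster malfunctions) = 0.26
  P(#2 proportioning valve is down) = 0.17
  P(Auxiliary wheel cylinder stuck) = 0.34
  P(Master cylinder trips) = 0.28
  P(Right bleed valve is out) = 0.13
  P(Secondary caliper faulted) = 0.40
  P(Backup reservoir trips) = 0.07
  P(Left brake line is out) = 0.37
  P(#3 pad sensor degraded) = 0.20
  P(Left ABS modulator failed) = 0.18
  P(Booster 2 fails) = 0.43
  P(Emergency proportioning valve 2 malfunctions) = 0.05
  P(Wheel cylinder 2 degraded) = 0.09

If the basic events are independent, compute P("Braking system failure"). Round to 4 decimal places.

0.0059

P(Front circuit unavailable) [AND] = 0.17 × 0.34 × 0.28 × 0.13 = 0.002104
P(Parking branch inoperative) [OR] = 1 − (1−0.26) × (1−0.002104) = 0.261557
P(Service line inoperative) [AND] = 0.40 × 0.07 = 0.028000
P(Rear circuit fails) [OR] = 1 − (1−0.028000) × (1−0.37) = 0.387640
P(Booster path lost) [OR] = 1 − (1−0.20) × (1−0.18) × (1−0.43) × (1−0.05) = 0.644776
P(ABS chain lost) [AND] = 0.644776 × 0.09 = 0.058030
P(Braking system failure) [AND] = 0.261557 × 0.387640 × 0.058030 = 0.005884
Rounded to 4 decimal places: P(Braking system failure) ≈ 0.0059.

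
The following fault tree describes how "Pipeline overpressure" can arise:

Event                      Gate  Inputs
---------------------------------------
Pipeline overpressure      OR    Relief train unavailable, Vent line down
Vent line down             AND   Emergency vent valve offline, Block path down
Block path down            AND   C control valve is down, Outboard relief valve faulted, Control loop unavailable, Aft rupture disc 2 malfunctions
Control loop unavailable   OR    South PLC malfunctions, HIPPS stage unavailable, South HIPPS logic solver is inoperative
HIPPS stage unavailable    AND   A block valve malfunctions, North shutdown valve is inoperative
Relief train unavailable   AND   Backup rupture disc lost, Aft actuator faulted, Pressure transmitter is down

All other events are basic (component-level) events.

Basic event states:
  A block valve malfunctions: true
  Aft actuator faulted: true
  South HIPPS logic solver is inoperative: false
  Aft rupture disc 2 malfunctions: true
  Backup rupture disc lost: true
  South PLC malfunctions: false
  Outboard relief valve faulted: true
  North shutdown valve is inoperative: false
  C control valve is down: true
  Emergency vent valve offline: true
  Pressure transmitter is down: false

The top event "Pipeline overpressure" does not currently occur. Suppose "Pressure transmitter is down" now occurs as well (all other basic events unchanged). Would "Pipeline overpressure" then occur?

Yes

Counterfactual: set "Pressure transmitter is down" to occurred.
Relief train unavailable [AND]: Backup rupture disc lost=occurs, Aft actuator faulted=occurs, Pressure transmitter is down=occurs → all inputs occur → occurs.
HIPPS stage unavailable [AND]: A block valve malfunctions=occurs, North shutdown valve is inoperative=not → not all inputs occur → does not occur.
Control loop unavailable [OR]: South PLC malfunctions=not, HIPPS stage unavailable=not, South HIPPS logic solver is inoperative=not → no input occurs → does not occur.
Block path down [AND]: C control valve is down=occurs, Outboard relief valve faulted=occurs, Control loop unavailable=not, Aft rupture disc 2 malfunctions=occurs → not all inputs occur → does not occur.
Vent line down [AND]: Emergency vent valve offline=occurs, Block path down=not → not all inputs occur → does not occur.
Pipeline overpressure [OR]: Relief train unavailable=occurs, Vent line down=not → at least one input occurs → occurs.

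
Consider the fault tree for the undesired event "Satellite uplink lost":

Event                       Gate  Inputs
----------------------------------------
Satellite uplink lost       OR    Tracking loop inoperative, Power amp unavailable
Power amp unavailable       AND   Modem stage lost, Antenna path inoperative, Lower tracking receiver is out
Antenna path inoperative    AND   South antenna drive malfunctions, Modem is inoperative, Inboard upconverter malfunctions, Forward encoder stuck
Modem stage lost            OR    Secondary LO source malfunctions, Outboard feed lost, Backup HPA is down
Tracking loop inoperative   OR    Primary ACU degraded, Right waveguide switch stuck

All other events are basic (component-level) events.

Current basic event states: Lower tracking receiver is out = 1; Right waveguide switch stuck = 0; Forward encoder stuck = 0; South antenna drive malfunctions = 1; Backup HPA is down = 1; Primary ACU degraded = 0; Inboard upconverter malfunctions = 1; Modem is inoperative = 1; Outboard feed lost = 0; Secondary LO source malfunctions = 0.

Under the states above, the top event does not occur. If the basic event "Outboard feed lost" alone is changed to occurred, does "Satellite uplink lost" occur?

Counterfactual: set "Outboard feed lost" to occurred.
Tracking loop inoperative [OR]: Primary ACU degraded=not, Right waveguide switch stuck=not → no input occurs → does not occur.
Modem stage lost [OR]: Secondary LO source malfunctions=not, Outboard feed lost=occurs, Backup HPA is down=occurs → at least one input occurs → occurs.
Antenna path inoperative [AND]: South antenna drive malfunctions=occurs, Modem is inoperative=occurs, Inboard upconverter malfunctions=occurs, Forward encoder stuck=not → not all inputs occur → does not occur.
Power amp unavailable [AND]: Modem stage lost=occurs, Antenna path inoperative=not, Lower tracking receiver is out=occurs → not all inputs occur → does not occur.
Satellite uplink lost [OR]: Tracking loop inoperative=not, Power amp unavailable=not → no input occurs → does not occur.

No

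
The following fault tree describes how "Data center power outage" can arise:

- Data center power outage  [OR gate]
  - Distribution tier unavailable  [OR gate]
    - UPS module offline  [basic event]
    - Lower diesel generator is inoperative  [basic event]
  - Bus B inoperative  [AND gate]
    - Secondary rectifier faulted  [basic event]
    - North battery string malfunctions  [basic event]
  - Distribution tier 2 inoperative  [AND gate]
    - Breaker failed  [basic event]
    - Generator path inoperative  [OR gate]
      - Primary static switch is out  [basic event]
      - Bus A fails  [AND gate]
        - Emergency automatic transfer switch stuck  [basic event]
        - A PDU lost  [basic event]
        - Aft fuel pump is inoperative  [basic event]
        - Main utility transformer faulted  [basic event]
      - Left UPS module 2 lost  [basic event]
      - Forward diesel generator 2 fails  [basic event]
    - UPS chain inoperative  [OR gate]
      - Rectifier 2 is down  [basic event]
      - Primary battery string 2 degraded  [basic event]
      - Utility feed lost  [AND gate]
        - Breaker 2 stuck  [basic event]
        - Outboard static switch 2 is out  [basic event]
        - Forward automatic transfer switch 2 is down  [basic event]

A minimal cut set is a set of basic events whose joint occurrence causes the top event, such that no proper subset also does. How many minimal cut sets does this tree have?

15

Distribution tier unavailable [OR]: union of children's cut sets → 2 cut set(s).
Bus B inoperative [AND]: one cut set from each child combined → 1 × 1 = 1 cut set(s).
Bus A fails [AND]: one cut set from each child combined → 1 × 1 × 1 × 1 = 1 cut set(s).
Generator path inoperative [OR]: union of children's cut sets → 4 cut set(s).
Utility feed lost [AND]: one cut set from each child combined → 1 × 1 × 1 = 1 cut set(s).
UPS chain inoperative [OR]: union of children's cut sets → 3 cut set(s).
Distribution tier 2 inoperative [AND]: one cut set from each child combined → 1 × 4 × 3 = 12 cut set(s).
Data center power outage [OR]: union of children's cut sets → 15 cut set(s).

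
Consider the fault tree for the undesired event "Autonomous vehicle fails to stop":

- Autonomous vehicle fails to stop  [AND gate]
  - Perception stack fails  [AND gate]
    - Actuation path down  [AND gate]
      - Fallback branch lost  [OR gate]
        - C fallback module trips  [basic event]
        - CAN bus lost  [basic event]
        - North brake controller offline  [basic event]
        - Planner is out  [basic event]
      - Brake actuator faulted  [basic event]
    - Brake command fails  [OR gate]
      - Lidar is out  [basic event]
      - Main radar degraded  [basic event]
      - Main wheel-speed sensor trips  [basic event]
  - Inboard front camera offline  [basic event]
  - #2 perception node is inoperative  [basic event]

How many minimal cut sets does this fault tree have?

Fallback branch lost [OR]: union of children's cut sets → 4 cut set(s).
Actuation path down [AND]: one cut set from each child combined → 4 × 1 = 4 cut set(s).
Brake command fails [OR]: union of children's cut sets → 3 cut set(s).
Perception stack fails [AND]: one cut set from each child combined → 4 × 3 = 12 cut set(s).
Autonomous vehicle fails to stop [AND]: one cut set from each child combined → 12 × 1 × 1 = 12 cut set(s).

12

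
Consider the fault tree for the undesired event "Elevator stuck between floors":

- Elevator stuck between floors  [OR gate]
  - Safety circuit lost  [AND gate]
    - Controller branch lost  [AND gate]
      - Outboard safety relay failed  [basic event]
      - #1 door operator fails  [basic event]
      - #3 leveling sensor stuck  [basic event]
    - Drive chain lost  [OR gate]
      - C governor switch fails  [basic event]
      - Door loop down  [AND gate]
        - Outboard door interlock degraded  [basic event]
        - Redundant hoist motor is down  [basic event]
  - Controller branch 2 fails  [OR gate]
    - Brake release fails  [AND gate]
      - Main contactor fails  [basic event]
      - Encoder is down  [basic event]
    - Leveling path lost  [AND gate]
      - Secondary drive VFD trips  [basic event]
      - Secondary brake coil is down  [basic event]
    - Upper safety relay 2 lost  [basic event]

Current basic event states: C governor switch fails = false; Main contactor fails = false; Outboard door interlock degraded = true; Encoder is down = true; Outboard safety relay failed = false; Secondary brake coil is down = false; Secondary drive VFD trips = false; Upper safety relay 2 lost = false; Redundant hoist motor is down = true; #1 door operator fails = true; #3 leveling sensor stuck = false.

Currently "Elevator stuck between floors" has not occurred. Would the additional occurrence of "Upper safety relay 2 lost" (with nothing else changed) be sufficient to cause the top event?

Yes

Counterfactual: set "Upper safety relay 2 lost" to occurred.
Controller branch lost [AND]: Outboard safety relay failed=not, #1 door operator fails=occurs, #3 leveling sensor stuck=not → not all inputs occur → does not occur.
Door loop down [AND]: Outboard door interlock degraded=occurs, Redundant hoist motor is down=occurs → all inputs occur → occurs.
Drive chain lost [OR]: C governor switch fails=not, Door loop down=occurs → at least one input occurs → occurs.
Safety circuit lost [AND]: Controller branch lost=not, Drive chain lost=occurs → not all inputs occur → does not occur.
Brake release fails [AND]: Main contactor fails=not, Encoder is down=occurs → not all inputs occur → does not occur.
Leveling path lost [AND]: Secondary drive VFD trips=not, Secondary brake coil is down=not → not all inputs occur → does not occur.
Controller branch 2 fails [OR]: Brake release fails=not, Leveling path lost=not, Upper safety relay 2 lost=occurs → at least one input occurs → occurs.
Elevator stuck between floors [OR]: Safety circuit lost=not, Controller branch 2 fails=occurs → at least one input occurs → occurs.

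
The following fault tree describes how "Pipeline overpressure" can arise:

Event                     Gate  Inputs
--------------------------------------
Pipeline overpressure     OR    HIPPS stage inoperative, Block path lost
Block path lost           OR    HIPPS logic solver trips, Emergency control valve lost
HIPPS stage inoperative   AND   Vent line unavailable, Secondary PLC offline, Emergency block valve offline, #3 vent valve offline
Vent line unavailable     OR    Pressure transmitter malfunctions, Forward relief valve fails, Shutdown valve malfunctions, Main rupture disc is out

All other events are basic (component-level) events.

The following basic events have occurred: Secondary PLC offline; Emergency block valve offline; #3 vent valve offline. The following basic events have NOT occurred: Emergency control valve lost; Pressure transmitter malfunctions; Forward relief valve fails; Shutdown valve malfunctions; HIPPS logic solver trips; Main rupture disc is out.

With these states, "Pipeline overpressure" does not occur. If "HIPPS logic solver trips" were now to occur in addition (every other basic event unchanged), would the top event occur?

Counterfactual: set "HIPPS logic solver trips" to occurred.
Vent line unavailable [OR]: Pressure transmitter malfunctions=not, Forward relief valve fails=not, Shutdown valve malfunctions=not, Main rupture disc is out=not → no input occurs → does not occur.
HIPPS stage inoperative [AND]: Vent line unavailable=not, Secondary PLC offline=occurs, Emergency block valve offline=occurs, #3 vent valve offline=occurs → not all inputs occur → does not occur.
Block path lost [OR]: HIPPS logic solver trips=occurs, Emergency control valve lost=not → at least one input occurs → occurs.
Pipeline overpressure [OR]: HIPPS stage inoperative=not, Block path lost=occurs → at least one input occurs → occurs.

Yes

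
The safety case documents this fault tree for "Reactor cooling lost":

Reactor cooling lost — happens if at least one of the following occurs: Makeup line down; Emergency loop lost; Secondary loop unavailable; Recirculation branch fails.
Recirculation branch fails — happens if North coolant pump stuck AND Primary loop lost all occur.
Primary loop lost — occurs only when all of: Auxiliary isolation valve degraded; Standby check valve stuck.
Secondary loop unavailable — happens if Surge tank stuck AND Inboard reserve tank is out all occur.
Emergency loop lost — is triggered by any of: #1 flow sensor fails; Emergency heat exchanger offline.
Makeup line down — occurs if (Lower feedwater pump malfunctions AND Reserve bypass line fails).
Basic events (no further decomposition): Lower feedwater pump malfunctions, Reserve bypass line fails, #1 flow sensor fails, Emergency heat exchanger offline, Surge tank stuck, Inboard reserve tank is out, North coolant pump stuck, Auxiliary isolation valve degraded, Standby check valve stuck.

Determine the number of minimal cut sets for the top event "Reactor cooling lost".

5

Makeup line down [AND]: one cut set from each child combined → 1 × 1 = 1 cut set(s).
Emergency loop lost [OR]: union of children's cut sets → 2 cut set(s).
Secondary loop unavailable [AND]: one cut set from each child combined → 1 × 1 = 1 cut set(s).
Primary loop lost [AND]: one cut set from each child combined → 1 × 1 = 1 cut set(s).
Recirculation branch fails [AND]: one cut set from each child combined → 1 × 1 = 1 cut set(s).
Reactor cooling lost [OR]: union of children's cut sets → 5 cut set(s).
Minimal cut sets: {Lower feedwater pump malfunctions, Reserve bypass line fails}; {#1 flow sensor fails}; {Emergency heat exchanger offline}; {Inboard reserve tank is out, Surge tank stuck}; {Auxiliary isolation valve degraded, North coolant pump stuck, Standby check valve stuck}.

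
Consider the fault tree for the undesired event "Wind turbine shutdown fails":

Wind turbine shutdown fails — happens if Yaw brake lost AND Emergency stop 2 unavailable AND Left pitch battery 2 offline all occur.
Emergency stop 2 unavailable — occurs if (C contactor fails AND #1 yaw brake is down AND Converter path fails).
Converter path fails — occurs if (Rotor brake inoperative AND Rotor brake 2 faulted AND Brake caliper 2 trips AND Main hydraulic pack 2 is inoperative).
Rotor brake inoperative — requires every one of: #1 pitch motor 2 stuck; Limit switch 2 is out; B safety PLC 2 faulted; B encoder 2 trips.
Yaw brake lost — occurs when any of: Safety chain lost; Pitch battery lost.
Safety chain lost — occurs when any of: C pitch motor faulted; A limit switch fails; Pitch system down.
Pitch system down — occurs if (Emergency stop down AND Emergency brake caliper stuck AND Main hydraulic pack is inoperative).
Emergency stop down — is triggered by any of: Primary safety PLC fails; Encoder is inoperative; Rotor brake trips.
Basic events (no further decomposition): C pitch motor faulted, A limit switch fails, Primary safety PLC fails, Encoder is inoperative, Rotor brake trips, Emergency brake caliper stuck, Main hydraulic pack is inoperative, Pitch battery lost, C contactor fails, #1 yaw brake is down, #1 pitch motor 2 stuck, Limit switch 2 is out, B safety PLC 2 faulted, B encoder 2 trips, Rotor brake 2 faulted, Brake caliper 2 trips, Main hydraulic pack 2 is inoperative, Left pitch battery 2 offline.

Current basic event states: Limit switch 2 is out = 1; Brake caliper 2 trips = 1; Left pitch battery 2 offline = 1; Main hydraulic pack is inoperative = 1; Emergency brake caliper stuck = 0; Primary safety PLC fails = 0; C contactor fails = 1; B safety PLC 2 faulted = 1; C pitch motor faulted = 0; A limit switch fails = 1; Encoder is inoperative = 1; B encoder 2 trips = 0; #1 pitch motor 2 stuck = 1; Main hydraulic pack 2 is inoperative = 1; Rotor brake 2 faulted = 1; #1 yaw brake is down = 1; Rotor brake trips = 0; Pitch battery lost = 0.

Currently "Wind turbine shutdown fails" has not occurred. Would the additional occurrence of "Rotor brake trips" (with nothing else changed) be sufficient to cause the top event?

Counterfactual: set "Rotor brake trips" to occurred.
Emergency stop down [OR]: Primary safety PLC fails=not, Encoder is inoperative=occurs, Rotor brake trips=occurs → at least one input occurs → occurs.
Pitch system down [AND]: Emergency stop down=occurs, Emergency brake caliper stuck=not, Main hydraulic pack is inoperative=occurs → not all inputs occur → does not occur.
Safety chain lost [OR]: C pitch motor faulted=not, A limit switch fails=occurs, Pitch system down=not → at least one input occurs → occurs.
Yaw brake lost [OR]: Safety chain lost=occurs, Pitch battery lost=not → at least one input occurs → occurs.
Rotor brake inoperative [AND]: #1 pitch motor 2 stuck=occurs, Limit switch 2 is out=occurs, B safety PLC 2 faulted=occurs, B encoder 2 trips=not → not all inputs occur → does not occur.
Converter path fails [AND]: Rotor brake inoperative=not, Rotor brake 2 faulted=occurs, Brake caliper 2 trips=occurs, Main hydraulic pack 2 is inoperative=occurs → not all inputs occur → does not occur.
Emergency stop 2 unavailable [AND]: C contactor fails=occurs, #1 yaw brake is down=occurs, Converter path fails=not → not all inputs occur → does not occur.
Wind turbine shutdown fails [AND]: Yaw brake lost=occurs, Emergency stop 2 unavailable=not, Left pitch battery 2 offline=occurs → not all inputs occur → does not occur.

No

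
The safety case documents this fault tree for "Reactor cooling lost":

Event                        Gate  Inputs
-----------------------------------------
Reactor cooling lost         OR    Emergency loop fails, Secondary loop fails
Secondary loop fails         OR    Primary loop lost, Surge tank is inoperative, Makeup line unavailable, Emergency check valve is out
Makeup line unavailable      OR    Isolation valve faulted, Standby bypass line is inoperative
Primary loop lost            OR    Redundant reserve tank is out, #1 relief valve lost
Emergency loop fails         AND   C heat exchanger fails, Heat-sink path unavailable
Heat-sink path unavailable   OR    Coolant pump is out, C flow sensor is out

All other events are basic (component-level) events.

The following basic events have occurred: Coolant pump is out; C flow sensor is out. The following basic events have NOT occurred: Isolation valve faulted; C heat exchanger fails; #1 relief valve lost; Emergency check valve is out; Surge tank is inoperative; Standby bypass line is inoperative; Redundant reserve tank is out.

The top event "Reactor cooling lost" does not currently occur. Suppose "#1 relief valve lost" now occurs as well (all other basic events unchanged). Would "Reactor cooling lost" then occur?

Counterfactual: set "#1 relief valve lost" to occurred.
Heat-sink path unavailable [OR]: Coolant pump is out=occurs, C flow sensor is out=occurs → at least one input occurs → occurs.
Emergency loop fails [AND]: C heat exchanger fails=not, Heat-sink path unavailable=occurs → not all inputs occur → does not occur.
Primary loop lost [OR]: Redundant reserve tank is out=not, #1 relief valve lost=occurs → at least one input occurs → occurs.
Makeup line unavailable [OR]: Isolation valve faulted=not, Standby bypass line is inoperative=not → no input occurs → does not occur.
Secondary loop fails [OR]: Primary loop lost=occurs, Surge tank is inoperative=not, Makeup line unavailable=not, Emergency check valve is out=not → at least one input occurs → occurs.
Reactor cooling lost [OR]: Emergency loop fails=not, Secondary loop fails=occurs → at least one input occurs → occurs.

Yes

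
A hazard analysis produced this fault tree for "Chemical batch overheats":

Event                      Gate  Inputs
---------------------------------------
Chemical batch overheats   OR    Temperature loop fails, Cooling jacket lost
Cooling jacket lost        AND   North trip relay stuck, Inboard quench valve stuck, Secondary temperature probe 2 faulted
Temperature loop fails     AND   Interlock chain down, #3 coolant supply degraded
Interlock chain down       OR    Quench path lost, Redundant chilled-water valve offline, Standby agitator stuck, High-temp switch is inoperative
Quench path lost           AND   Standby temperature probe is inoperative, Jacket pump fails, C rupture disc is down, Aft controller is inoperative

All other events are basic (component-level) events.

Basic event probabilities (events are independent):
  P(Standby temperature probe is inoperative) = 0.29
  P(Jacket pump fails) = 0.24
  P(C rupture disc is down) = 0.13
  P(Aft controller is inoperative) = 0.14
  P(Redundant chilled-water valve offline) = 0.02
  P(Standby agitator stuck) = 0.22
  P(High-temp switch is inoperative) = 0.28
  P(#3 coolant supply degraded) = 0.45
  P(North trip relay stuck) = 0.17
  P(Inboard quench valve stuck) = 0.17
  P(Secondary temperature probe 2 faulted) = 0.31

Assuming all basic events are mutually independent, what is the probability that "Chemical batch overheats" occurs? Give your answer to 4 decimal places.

P(Quench path lost) [AND] = 0.29 × 0.24 × 0.13 × 0.14 = 0.001267
P(Interlock chain down) [OR] = 1 − (1−0.001267) × (1−0.02) × (1−0.22) × (1−0.28) = 0.450329
P(Temperature loop fails) [AND] = 0.450329 × 0.45 = 0.202648
P(Cooling jacket lost) [AND] = 0.17 × 0.17 × 0.31 = 0.008959
P(Chemical batch overheats) [OR] = 1 − (1−0.202648) × (1−0.008959) = 0.209791
Rounded to 4 decimal places: P(Chemical batch overheats) ≈ 0.2098.

0.2098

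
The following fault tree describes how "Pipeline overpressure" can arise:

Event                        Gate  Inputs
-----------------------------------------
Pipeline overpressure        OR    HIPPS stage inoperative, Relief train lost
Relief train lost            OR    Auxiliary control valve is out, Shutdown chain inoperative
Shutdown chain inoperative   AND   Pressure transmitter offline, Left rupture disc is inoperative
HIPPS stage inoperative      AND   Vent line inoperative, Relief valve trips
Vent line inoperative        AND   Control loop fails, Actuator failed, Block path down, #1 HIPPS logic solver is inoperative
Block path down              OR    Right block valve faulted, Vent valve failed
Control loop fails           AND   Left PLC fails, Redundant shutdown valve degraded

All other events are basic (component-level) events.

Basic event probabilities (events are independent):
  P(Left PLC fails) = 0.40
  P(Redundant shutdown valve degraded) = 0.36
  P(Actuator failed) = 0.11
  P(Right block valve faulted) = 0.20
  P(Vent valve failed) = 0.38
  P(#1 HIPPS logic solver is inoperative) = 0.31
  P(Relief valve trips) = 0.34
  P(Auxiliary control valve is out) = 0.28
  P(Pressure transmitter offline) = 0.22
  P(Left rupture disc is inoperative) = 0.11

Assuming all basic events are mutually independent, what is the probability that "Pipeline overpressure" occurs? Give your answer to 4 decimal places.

P(Control loop fails) [AND] = 0.40 × 0.36 = 0.144000
P(Block path down) [OR] = 1 − (1−0.20) × (1−0.38) = 0.504000
P(Vent line inoperative) [AND] = 0.144000 × 0.11 × 0.504000 × 0.31 = 0.002475
P(HIPPS stage inoperative) [AND] = 0.002475 × 0.34 = 0.000842
P(Shutdown chain inoperative) [AND] = 0.22 × 0.11 = 0.024200
P(Relief train lost) [OR] = 1 − (1−0.28) × (1−0.024200) = 0.297424
P(Pipeline overpressure) [OR] = 1 − (1−0.000842) × (1−0.297424) = 0.298016
Rounded to 4 decimal places: P(Pipeline overpressure) ≈ 0.2980.

0.2980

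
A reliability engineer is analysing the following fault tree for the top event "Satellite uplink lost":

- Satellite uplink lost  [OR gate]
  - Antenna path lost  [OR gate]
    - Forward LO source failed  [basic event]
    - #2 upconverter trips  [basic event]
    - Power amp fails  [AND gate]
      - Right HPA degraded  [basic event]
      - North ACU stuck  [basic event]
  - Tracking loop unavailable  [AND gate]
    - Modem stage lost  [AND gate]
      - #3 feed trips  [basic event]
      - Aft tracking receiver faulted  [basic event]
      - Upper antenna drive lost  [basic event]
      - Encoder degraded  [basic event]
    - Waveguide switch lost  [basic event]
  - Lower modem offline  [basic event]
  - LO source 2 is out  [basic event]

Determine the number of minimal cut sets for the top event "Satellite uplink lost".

Power amp fails [AND]: one cut set from each child combined → 1 × 1 = 1 cut set(s).
Antenna path lost [OR]: union of children's cut sets → 3 cut set(s).
Modem stage lost [AND]: one cut set from each child combined → 1 × 1 × 1 × 1 = 1 cut set(s).
Tracking loop unavailable [AND]: one cut set from each child combined → 1 × 1 = 1 cut set(s).
Satellite uplink lost [OR]: union of children's cut sets → 6 cut set(s).
Minimal cut sets: {Forward LO source failed}; {#2 upconverter trips}; {North ACU stuck, Right HPA degraded}; {#3 feed trips, Aft tracking receiver faulted, Encoder degraded, Upper antenna drive lost, Waveguide switch lost}; {Lower modem offline}; {LO source 2 is out}.

6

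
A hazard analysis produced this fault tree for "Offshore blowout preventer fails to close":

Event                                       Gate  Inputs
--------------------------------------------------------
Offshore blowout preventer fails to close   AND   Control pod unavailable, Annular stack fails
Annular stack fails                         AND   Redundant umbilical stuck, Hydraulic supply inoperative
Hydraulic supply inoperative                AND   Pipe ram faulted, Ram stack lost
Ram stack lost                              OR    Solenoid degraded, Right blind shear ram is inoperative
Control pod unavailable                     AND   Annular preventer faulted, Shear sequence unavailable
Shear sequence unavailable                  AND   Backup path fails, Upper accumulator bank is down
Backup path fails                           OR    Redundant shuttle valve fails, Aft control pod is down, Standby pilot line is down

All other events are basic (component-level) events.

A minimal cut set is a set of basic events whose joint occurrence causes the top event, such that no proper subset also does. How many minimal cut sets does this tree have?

6

Backup path fails [OR]: union of children's cut sets → 3 cut set(s).
Shear sequence unavailable [AND]: one cut set from each child combined → 3 × 1 = 3 cut set(s).
Control pod unavailable [AND]: one cut set from each child combined → 1 × 3 = 3 cut set(s).
Ram stack lost [OR]: union of children's cut sets → 2 cut set(s).
Hydraulic supply inoperative [AND]: one cut set from each child combined → 1 × 2 = 2 cut set(s).
Annular stack fails [AND]: one cut set from each child combined → 1 × 2 = 2 cut set(s).
Offshore blowout preventer fails to close [AND]: one cut set from each child combined → 3 × 2 = 6 cut set(s).
Minimal cut sets: {Annular preventer faulted, Pipe ram faulted, Redundant shuttle valve fails, Redundant umbilical stuck, Solenoid degraded, Upper accumulator bank is down}; {Annular preventer faulted, Pipe ram faulted, Redundant shuttle valve fails, Redundant umbilical stuck, Right blind shear ram is inoperative, Upper accumulator bank is down}; {Aft control pod is down, Annular preventer faulted, Pipe ram faulted, Redundant umbilical stuck, Solenoid degraded, Upper accumulator bank is down}; {Aft control pod is down, Annular preventer faulted, Pipe ram faulted, Redundant umbilical stuck, Right blind shear ram is inoperative, Upper accumulator bank is down}; {Annular preventer faulted, Pipe ram faulted, Redundant umbilical stuck, Solenoid degraded, Standby pilot line is down, Upper accumulator bank is down}; {Annular preventer faulted, Pipe ram faulted, Redundant umbilical stuck, Right blind shear ram is inoperative, Standby pilot line is down, Upper accumulator bank is down}.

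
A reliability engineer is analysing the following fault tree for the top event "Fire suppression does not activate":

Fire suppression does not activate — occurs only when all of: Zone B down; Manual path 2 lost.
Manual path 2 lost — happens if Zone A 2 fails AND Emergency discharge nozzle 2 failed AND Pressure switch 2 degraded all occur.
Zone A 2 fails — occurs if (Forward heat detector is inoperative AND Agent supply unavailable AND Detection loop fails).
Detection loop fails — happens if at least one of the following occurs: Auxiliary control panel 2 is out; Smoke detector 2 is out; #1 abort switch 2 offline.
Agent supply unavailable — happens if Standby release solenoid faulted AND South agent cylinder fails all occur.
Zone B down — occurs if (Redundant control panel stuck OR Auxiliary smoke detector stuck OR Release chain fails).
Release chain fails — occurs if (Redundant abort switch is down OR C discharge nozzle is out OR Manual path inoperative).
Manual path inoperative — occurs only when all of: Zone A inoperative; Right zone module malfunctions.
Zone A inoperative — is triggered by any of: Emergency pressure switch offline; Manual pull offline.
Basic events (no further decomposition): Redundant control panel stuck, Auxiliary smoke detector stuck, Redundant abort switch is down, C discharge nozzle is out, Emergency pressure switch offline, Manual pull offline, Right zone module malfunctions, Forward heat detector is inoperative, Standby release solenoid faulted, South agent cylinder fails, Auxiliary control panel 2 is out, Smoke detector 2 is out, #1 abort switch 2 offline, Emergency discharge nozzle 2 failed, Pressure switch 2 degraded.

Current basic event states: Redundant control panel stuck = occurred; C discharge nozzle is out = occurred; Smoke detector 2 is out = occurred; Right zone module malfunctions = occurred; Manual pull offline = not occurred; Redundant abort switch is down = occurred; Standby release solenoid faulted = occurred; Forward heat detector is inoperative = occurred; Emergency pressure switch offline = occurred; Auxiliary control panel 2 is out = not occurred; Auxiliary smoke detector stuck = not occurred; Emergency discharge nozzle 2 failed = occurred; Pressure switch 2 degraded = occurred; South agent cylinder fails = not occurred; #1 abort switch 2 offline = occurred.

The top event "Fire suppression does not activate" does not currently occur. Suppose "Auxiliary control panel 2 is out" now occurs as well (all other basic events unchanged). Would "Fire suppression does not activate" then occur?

No

Counterfactual: set "Auxiliary control panel 2 is out" to occurred.
Zone A inoperative [OR]: Emergency pressure switch offline=occurs, Manual pull offline=not → at least one input occurs → occurs.
Manual path inoperative [AND]: Zone A inoperative=occurs, Right zone module malfunctions=occurs → all inputs occur → occurs.
Release chain fails [OR]: Redundant abort switch is down=occurs, C discharge nozzle is out=occurs, Manual path inoperative=occurs → at least one input occurs → occurs.
Zone B down [OR]: Redundant control panel stuck=occurs, Auxiliary smoke detector stuck=not, Release chain fails=occurs → at least one input occurs → occurs.
Agent supply unavailable [AND]: Standby release solenoid faulted=occurs, South agent cylinder fails=not → not all inputs occur → does not occur.
Detection loop fails [OR]: Auxiliary control panel 2 is out=occurs, Smoke detector 2 is out=occurs, #1 abort switch 2 offline=occurs → at least one input occurs → occurs.
Zone A 2 fails [AND]: Forward heat detector is inoperative=occurs, Agent supply unavailable=not, Detection loop fails=occurs → not all inputs occur → does not occur.
Manual path 2 lost [AND]: Zone A 2 fails=not, Emergency discharge nozzle 2 failed=occurs, Pressure switch 2 degraded=occurs → not all inputs occur → does not occur.
Fire suppression does not activate [AND]: Zone B down=occurs, Manual path 2 lost=not → not all inputs occur → does not occur.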